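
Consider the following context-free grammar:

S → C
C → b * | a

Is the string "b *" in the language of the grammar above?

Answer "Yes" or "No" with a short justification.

Yes - a valid derivation exists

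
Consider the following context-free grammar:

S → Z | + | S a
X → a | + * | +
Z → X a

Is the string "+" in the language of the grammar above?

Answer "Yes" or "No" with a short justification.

Yes - a valid derivation exists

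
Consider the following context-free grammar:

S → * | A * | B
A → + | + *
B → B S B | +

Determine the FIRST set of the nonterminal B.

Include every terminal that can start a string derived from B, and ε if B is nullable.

We compute FIRST(B) using the standard algorithm.
FIRST(A) = {+}
FIRST(B) = {+}
FIRST(S) = {*, +}
Therefore, FIRST(B) = {+}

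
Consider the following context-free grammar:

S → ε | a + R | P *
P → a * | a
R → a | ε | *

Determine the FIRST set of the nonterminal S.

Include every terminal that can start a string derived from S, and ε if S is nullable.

We compute FIRST(S) using the standard algorithm.
FIRST(P) = {a}
FIRST(R) = {*, a, ε}
FIRST(S) = {a, ε}
Therefore, FIRST(S) = {a, ε}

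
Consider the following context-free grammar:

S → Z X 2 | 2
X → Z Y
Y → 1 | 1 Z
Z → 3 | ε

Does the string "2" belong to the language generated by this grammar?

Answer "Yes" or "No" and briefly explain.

Yes - a valid derivation exists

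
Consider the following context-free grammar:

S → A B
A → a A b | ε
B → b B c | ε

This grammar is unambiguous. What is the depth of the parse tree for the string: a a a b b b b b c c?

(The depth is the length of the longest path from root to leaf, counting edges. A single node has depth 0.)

5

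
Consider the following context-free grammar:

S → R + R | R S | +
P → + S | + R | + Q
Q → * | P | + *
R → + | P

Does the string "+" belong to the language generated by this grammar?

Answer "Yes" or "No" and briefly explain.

Yes - a valid derivation exists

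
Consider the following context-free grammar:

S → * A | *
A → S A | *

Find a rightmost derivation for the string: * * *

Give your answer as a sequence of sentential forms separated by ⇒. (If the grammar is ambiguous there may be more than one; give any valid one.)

S ⇒ * A ⇒ * S A ⇒ * S * ⇒ * * *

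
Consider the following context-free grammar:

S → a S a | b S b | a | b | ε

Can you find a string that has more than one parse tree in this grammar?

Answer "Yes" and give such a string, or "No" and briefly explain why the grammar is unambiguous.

No - the grammar is unambiguous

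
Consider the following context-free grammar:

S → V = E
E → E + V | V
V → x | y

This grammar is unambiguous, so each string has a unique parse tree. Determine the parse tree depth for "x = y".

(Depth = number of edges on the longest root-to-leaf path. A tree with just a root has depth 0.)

3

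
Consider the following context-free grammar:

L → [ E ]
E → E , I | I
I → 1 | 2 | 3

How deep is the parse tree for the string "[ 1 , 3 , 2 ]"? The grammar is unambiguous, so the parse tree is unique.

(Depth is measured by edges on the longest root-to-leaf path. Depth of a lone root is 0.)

5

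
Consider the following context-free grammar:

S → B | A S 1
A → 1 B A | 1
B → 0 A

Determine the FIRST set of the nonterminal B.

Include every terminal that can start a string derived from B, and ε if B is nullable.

We compute FIRST(B) using the standard algorithm.
FIRST(A) = {1}
FIRST(B) = {0}
FIRST(S) = {0, 1}
Therefore, FIRST(B) = {0}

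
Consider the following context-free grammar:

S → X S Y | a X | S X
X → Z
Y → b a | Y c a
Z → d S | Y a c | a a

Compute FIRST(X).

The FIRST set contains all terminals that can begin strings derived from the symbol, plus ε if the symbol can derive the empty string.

We compute FIRST(X) using the standard algorithm.
FIRST(S) = {a, b, d}
FIRST(X) = {a, b, d}
FIRST(Y) = {b}
FIRST(Z) = {a, b, d}
Therefore, FIRST(X) = {a, b, d}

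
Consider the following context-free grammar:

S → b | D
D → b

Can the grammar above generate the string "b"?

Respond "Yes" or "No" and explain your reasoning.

Yes - a valid derivation exists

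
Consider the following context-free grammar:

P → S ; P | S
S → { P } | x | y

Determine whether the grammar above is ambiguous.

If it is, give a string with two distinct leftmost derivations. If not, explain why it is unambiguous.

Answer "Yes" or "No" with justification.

No - the grammar is unambiguous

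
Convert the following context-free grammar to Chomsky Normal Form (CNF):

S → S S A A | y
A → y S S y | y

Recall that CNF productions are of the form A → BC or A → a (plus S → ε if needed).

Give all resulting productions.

S → y; TY → y; A → y; S → S X0; X0 → S X1; X1 → A A; A → TY X2; X2 → S X3; X3 → S TY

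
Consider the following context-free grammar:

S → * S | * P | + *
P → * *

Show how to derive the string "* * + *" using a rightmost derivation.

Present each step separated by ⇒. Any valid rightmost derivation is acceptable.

S ⇒ * S ⇒ * * S ⇒ * * + *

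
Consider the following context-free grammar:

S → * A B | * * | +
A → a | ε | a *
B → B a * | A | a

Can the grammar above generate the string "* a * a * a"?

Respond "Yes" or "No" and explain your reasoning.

No - no valid derivation exists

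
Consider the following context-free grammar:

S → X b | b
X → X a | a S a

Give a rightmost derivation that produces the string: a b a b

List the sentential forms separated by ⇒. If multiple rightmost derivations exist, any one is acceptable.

S ⇒ X b ⇒ a S a b ⇒ a b a b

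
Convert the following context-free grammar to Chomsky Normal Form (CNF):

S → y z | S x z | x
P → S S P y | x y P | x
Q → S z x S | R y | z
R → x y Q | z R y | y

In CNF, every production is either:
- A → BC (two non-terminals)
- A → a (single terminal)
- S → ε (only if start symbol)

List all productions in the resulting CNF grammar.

TY → y; TZ → z; TX → x; S → x; P → x; Q → z; R → y; S → TY TZ; S → S X0; X0 → TX TZ; P → S X1; X1 → S X2; X2 → P TY; P → TX X3; X3 → TY P; Q → S X4; X4 → TZ X5; X5 → TX S; Q → R TY; R → TX X6; X6 → TY Q; R → TZ X7; X7 → R TY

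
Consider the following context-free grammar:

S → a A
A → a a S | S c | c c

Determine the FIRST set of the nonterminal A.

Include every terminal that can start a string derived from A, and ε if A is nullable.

We compute FIRST(A) using the standard algorithm.
FIRST(A) = {a, c}
FIRST(S) = {a}
Therefore, FIRST(A) = {a, c}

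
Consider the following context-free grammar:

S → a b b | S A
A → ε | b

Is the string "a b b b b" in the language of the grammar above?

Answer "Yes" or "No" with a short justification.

Yes - a valid derivation exists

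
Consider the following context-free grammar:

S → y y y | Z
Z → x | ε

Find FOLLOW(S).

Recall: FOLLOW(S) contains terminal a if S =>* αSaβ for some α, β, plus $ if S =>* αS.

We compute FOLLOW(S) using the standard algorithm.
FOLLOW(S) starts with {$}.
FIRST(S) = {x, y, ε}
FIRST(Z) = {x, ε}
FOLLOW(S) = {$}
FOLLOW(Z) = {$}
Therefore, FOLLOW(S) = {$}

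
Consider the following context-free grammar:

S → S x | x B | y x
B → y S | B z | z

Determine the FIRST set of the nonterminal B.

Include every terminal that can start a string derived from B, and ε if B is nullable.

We compute FIRST(B) using the standard algorithm.
FIRST(B) = {y, z}
FIRST(S) = {x, y}
Therefore, FIRST(B) = {y, z}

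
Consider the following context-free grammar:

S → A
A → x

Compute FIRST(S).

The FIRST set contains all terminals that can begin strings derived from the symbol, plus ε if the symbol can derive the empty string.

We compute FIRST(S) using the standard algorithm.
FIRST(A) = {x}
FIRST(S) = {x}
Therefore, FIRST(S) = {x}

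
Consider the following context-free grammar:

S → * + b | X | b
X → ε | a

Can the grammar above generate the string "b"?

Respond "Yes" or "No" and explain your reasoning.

Yes - a valid derivation exists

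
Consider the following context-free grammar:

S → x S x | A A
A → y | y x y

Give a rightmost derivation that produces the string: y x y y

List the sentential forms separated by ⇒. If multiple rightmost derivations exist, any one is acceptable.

S ⇒ A A ⇒ A y ⇒ y x y y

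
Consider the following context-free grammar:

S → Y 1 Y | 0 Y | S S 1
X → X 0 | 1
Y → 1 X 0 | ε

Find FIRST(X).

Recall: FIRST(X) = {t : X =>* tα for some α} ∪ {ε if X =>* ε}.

We compute FIRST(X) using the standard algorithm.
FIRST(S) = {0, 1}
FIRST(X) = {1}
FIRST(Y) = {1, ε}
Therefore, FIRST(X) = {1}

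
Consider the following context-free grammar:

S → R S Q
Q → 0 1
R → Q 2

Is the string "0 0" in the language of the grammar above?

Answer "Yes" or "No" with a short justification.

No - no valid derivation exists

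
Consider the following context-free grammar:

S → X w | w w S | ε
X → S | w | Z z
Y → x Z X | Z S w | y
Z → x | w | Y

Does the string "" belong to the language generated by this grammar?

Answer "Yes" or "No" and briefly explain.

Yes - a valid derivation exists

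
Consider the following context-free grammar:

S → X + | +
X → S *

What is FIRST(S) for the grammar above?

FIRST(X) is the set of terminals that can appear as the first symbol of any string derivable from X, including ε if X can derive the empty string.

We compute FIRST(S) using the standard algorithm.
FIRST(S) = {+}
FIRST(X) = {+}
Therefore, FIRST(S) = {+}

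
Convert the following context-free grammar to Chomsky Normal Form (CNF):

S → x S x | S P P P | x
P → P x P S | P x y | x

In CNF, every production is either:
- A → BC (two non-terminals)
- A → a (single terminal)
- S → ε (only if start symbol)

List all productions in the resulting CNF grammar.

TX → x; S → x; TY → y; P → x; S → TX X0; X0 → S TX; S → S X1; X1 → P X2; X2 → P P; P → P X3; X3 → TX X4; X4 → P S; P → P X5; X5 → TX TY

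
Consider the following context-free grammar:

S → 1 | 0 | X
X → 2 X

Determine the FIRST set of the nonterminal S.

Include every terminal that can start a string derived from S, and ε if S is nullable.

We compute FIRST(S) using the standard algorithm.
FIRST(S) = {0, 1, 2}
FIRST(X) = {2}
Therefore, FIRST(S) = {0, 1, 2}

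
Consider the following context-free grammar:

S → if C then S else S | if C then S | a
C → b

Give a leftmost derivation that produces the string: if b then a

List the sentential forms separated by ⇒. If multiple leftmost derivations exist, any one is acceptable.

S ⇒ if C then S ⇒ if b then S ⇒ if b then a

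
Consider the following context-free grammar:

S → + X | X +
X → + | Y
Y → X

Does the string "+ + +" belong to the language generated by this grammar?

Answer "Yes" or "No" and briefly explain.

No - no valid derivation exists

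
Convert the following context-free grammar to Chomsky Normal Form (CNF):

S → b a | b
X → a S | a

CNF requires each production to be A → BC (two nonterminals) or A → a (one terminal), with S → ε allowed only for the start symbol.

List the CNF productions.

TB → b; TA → a; S → b; X → a; S → TB TA; X → TA S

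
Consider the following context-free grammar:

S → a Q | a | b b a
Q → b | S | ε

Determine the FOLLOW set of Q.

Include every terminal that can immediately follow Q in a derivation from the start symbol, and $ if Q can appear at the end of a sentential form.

We compute FOLLOW(Q) using the standard algorithm.
FOLLOW(S) starts with {$}.
FIRST(Q) = {a, b, ε}
FIRST(S) = {a, b}
FOLLOW(Q) = {$}
FOLLOW(S) = {$}
Therefore, FOLLOW(Q) = {$}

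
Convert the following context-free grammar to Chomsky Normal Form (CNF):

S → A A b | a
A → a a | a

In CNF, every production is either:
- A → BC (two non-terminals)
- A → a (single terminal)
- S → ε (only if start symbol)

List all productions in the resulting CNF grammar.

TB → b; S → a; TA → a; A → a; S → A X0; X0 → A TB; A → TA TA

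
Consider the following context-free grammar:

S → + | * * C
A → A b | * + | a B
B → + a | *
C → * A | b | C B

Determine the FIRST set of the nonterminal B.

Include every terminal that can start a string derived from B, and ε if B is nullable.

We compute FIRST(B) using the standard algorithm.
FIRST(A) = {*, a}
FIRST(B) = {*, +}
FIRST(C) = {*, b}
FIRST(S) = {*, +}
Therefore, FIRST(B) = {*, +}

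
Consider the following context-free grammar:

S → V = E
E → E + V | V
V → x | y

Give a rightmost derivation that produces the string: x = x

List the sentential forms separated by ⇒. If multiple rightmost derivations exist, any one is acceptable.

S ⇒ V = E ⇒ V = V ⇒ V = x ⇒ x = x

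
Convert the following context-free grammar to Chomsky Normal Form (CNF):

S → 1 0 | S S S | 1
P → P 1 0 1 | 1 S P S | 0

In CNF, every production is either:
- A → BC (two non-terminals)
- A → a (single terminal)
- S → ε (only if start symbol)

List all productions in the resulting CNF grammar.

T1 → 1; T0 → 0; S → 1; P → 0; S → T1 T0; S → S X0; X0 → S S; P → P X1; X1 → T1 X2; X2 → T0 T1; P → T1 X3; X3 → S X4; X4 → P S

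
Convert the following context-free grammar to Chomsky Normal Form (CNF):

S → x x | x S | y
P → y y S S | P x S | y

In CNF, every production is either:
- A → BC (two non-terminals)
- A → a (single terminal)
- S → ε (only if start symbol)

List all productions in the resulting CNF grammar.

TX → x; S → y; TY → y; P → y; S → TX TX; S → TX S; P → TY X0; X0 → TY X1; X1 → S S; P → P X2; X2 → TX S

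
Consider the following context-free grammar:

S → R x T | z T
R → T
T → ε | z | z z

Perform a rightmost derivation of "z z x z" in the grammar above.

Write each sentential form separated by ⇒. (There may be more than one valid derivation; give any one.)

S ⇒ R x T ⇒ R x z ⇒ T x z ⇒ z z x z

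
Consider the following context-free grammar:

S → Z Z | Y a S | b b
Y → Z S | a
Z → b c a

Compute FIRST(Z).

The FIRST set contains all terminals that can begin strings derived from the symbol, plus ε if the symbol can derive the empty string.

We compute FIRST(Z) using the standard algorithm.
FIRST(S) = {a, b}
FIRST(Y) = {a, b}
FIRST(Z) = {b}
Therefore, FIRST(Z) = {b}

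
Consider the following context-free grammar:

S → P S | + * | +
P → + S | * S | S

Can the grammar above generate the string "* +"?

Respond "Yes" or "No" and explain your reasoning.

No - no valid derivation exists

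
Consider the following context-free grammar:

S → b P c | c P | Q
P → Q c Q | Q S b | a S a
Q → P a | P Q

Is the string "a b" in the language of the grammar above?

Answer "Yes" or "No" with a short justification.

No - no valid derivation exists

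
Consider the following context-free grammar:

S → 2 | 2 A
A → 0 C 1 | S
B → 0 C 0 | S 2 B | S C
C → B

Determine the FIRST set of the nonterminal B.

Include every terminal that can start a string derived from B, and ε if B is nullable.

We compute FIRST(B) using the standard algorithm.
FIRST(A) = {0, 2}
FIRST(B) = {0, 2}
FIRST(C) = {0, 2}
FIRST(S) = {2}
Therefore, FIRST(B) = {0, 2}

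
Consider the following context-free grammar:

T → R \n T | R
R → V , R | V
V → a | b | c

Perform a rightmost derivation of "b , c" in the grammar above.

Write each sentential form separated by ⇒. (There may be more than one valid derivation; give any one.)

T ⇒ R ⇒ V , R ⇒ V , V ⇒ V , c ⇒ b , c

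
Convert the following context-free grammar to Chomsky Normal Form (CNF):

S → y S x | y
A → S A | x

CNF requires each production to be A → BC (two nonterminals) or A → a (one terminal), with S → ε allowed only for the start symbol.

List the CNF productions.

TY → y; TX → x; S → y; A → x; S → TY X0; X0 → S TX; A → S A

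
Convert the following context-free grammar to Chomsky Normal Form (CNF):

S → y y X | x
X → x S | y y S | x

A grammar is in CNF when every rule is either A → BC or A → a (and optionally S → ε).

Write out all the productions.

TY → y; S → x; TX → x; X → x; S → TY X0; X0 → TY X; X → TX S; X → TY X1; X1 → TY S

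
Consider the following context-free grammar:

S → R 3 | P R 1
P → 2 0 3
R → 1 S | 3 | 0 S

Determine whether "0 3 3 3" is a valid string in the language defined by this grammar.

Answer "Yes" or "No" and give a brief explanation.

Yes - a valid derivation exists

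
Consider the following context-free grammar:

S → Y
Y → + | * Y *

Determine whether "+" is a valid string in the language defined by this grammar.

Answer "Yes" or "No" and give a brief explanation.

Yes - a valid derivation exists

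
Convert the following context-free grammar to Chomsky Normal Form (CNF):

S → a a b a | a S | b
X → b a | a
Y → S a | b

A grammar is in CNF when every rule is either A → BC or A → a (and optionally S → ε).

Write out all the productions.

TA → a; TB → b; S → b; X → a; Y → b; S → TA X0; X0 → TA X1; X1 → TB TA; S → TA S; X → TB TA; Y → S TA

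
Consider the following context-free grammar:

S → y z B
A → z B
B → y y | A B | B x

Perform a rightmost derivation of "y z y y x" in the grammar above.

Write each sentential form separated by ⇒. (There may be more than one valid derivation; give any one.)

S ⇒ y z B ⇒ y z B x ⇒ y z y y x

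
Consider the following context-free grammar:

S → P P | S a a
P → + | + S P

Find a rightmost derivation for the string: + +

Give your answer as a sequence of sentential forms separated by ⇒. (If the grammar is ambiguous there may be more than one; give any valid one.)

S ⇒ P P ⇒ P + ⇒ + +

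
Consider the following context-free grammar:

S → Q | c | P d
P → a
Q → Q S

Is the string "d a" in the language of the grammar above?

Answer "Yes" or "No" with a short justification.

No - no valid derivation exists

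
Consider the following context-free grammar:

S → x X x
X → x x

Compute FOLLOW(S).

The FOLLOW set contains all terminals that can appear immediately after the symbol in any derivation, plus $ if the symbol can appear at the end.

We compute FOLLOW(S) using the standard algorithm.
FOLLOW(S) starts with {$}.
FIRST(S) = {x}
FIRST(X) = {x}
FOLLOW(S) = {$}
FOLLOW(X) = {x}
Therefore, FOLLOW(S) = {$}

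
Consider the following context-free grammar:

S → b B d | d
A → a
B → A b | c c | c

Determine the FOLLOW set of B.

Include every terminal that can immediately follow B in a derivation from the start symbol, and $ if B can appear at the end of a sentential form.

We compute FOLLOW(B) using the standard algorithm.
FOLLOW(S) starts with {$}.
FIRST(A) = {a}
FIRST(B) = {a, c}
FIRST(S) = {b, d}
FOLLOW(A) = {b}
FOLLOW(B) = {d}
FOLLOW(S) = {$}
Therefore, FOLLOW(B) = {d}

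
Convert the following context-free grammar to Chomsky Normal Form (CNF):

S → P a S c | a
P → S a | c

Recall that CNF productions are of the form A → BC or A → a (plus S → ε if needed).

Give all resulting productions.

TA → a; TC → c; S → a; P → c; S → P X0; X0 → TA X1; X1 → S TC; P → S TA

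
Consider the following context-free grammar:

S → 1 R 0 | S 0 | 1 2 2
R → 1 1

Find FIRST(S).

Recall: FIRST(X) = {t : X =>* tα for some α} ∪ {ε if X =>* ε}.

We compute FIRST(S) using the standard algorithm.
FIRST(R) = {1}
FIRST(S) = {1}
Therefore, FIRST(S) = {1}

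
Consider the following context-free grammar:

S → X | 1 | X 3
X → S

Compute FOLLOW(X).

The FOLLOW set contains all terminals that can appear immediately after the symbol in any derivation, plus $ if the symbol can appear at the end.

We compute FOLLOW(X) using the standard algorithm.
FOLLOW(S) starts with {$}.
FIRST(S) = {1}
FIRST(X) = {1}
FOLLOW(S) = {$, 3}
FOLLOW(X) = {$, 3}
Therefore, FOLLOW(X) = {$, 3}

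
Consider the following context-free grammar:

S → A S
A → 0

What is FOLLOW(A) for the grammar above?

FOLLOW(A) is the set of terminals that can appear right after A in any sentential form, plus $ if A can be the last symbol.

We compute FOLLOW(A) using the standard algorithm.
FOLLOW(S) starts with {$}.
FIRST(A) = {0}
FIRST(S) = {0}
FOLLOW(A) = {0}
FOLLOW(S) = {$}
Therefore, FOLLOW(A) = {0}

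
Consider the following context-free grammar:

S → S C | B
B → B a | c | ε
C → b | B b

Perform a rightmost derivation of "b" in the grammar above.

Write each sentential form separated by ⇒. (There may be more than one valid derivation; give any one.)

S ⇒ S C ⇒ S b ⇒ B b ⇒ b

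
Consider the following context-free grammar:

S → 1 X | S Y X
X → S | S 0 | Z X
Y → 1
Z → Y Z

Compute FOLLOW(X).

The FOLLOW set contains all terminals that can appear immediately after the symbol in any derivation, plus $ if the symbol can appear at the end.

We compute FOLLOW(X) using the standard algorithm.
FOLLOW(S) starts with {$}.
FIRST(S) = {1}
FIRST(X) = {1}
FIRST(Y) = {1}
FIRST(Z) = {1}
FOLLOW(S) = {$, 0, 1}
FOLLOW(X) = {$, 0, 1}
FOLLOW(Y) = {1}
FOLLOW(Z) = {1}
Therefore, FOLLOW(X) = {$, 0, 1}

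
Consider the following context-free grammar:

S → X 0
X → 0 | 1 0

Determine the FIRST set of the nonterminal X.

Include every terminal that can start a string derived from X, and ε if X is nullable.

We compute FIRST(X) using the standard algorithm.
FIRST(S) = {0, 1}
FIRST(X) = {0, 1}
Therefore, FIRST(X) = {0, 1}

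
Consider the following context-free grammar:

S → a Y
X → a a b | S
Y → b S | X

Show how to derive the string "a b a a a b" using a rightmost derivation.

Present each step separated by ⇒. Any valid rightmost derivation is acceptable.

S ⇒ a Y ⇒ a b S ⇒ a b a Y ⇒ a b a X ⇒ a b a a a b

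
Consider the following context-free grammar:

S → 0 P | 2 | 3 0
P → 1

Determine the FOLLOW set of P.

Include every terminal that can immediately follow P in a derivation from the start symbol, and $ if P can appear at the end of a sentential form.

We compute FOLLOW(P) using the standard algorithm.
FOLLOW(S) starts with {$}.
FIRST(P) = {1}
FIRST(S) = {0, 2, 3}
FOLLOW(P) = {$}
FOLLOW(S) = {$}
Therefore, FOLLOW(P) = {$}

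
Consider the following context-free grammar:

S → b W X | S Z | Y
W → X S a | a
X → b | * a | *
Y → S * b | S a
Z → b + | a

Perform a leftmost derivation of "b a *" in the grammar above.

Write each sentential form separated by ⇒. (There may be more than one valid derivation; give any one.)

S ⇒ b W X ⇒ b a X ⇒ b a *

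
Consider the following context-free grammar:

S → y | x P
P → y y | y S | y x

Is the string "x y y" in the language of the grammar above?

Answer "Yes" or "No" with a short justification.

Yes - a valid derivation exists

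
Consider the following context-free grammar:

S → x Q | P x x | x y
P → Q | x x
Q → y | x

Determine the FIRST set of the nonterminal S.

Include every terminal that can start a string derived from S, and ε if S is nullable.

We compute FIRST(S) using the standard algorithm.
FIRST(P) = {x, y}
FIRST(Q) = {x, y}
FIRST(S) = {x, y}
Therefore, FIRST(S) = {x, y}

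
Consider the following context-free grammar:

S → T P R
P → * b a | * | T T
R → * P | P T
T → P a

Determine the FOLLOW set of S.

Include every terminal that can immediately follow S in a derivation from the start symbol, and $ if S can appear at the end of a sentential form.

We compute FOLLOW(S) using the standard algorithm.
FOLLOW(S) starts with {$}.
FIRST(P) = {*}
FIRST(R) = {*}
FIRST(S) = {*}
FIRST(T) = {*}
FOLLOW(P) = {$, *, a}
FOLLOW(R) = {$}
FOLLOW(S) = {$}
FOLLOW(T) = {$, *, a}
Therefore, FOLLOW(S) = {$}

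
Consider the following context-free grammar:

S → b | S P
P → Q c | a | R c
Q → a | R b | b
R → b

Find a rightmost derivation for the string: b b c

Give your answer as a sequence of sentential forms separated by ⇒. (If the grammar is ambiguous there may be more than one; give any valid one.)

S ⇒ S P ⇒ S Q c ⇒ S b c ⇒ b b c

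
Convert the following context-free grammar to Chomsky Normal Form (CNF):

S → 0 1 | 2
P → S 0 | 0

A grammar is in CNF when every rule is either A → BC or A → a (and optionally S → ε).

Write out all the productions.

T0 → 0; T1 → 1; S → 2; P → 0; S → T0 T1; P → S T0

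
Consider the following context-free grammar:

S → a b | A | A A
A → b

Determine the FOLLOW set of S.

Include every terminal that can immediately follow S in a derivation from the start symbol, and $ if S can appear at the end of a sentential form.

We compute FOLLOW(S) using the standard algorithm.
FOLLOW(S) starts with {$}.
FIRST(A) = {b}
FIRST(S) = {a, b}
FOLLOW(A) = {$, b}
FOLLOW(S) = {$}
Therefore, FOLLOW(S) = {$}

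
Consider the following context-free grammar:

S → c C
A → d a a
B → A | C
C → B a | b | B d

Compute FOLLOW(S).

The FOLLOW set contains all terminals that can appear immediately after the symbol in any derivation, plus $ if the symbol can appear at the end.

We compute FOLLOW(S) using the standard algorithm.
FOLLOW(S) starts with {$}.
FIRST(A) = {d}
FIRST(B) = {b, d}
FIRST(C) = {b, d}
FIRST(S) = {c}
FOLLOW(A) = {a, d}
FOLLOW(B) = {a, d}
FOLLOW(C) = {$, a, d}
FOLLOW(S) = {$}
Therefore, FOLLOW(S) = {$}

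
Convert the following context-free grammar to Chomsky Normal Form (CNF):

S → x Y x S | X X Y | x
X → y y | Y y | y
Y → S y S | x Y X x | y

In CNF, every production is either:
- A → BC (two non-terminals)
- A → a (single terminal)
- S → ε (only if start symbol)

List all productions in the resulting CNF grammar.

TX → x; S → x; TY → y; X → y; Y → y; S → TX X0; X0 → Y X1; X1 → TX S; S → X X2; X2 → X Y; X → TY TY; X → Y TY; Y → S X3; X3 → TY S; Y → TX X4; X4 → Y X5; X5 → X TX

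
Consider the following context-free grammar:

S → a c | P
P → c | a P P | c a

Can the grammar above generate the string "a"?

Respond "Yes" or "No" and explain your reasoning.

No - no valid derivation exists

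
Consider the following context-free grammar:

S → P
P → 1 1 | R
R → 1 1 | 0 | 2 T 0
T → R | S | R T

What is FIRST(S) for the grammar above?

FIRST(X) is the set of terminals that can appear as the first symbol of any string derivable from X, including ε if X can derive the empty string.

We compute FIRST(S) using the standard algorithm.
FIRST(P) = {0, 1, 2}
FIRST(R) = {0, 1, 2}
FIRST(S) = {0, 1, 2}
FIRST(T) = {0, 1, 2}
Therefore, FIRST(S) = {0, 1, 2}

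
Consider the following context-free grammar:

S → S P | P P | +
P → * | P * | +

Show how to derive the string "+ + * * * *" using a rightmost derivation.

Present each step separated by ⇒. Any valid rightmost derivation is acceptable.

S ⇒ S P ⇒ S P * ⇒ S P * * ⇒ S P * * * ⇒ S P * * * * ⇒ S + * * * * ⇒ + + * * * *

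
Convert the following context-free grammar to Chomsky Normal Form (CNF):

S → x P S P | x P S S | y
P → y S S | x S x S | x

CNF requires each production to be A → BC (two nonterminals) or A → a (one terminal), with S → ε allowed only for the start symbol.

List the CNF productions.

TX → x; S → y; TY → y; P → x; S → TX X0; X0 → P X1; X1 → S P; S → TX X2; X2 → P X3; X3 → S S; P → TY X4; X4 → S S; P → TX X5; X5 → S X6; X6 → TX S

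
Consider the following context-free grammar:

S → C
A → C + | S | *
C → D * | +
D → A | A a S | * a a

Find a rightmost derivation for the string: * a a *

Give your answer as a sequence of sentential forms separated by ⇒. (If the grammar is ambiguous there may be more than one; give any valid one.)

S ⇒ C ⇒ D * ⇒ * a a *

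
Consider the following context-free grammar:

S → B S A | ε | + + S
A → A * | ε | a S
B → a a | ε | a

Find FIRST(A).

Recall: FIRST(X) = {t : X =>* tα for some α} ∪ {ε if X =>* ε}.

We compute FIRST(A) using the standard algorithm.
FIRST(A) = {*, a, ε}
FIRST(B) = {a, ε}
FIRST(S) = {*, +, a, ε}
Therefore, FIRST(A) = {*, a, ε}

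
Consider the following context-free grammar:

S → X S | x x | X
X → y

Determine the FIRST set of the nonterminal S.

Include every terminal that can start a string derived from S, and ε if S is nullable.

We compute FIRST(S) using the standard algorithm.
FIRST(S) = {x, y}
FIRST(X) = {y}
Therefore, FIRST(S) = {x, y}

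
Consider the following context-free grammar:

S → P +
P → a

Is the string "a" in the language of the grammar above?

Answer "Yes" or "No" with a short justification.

No - no valid derivation exists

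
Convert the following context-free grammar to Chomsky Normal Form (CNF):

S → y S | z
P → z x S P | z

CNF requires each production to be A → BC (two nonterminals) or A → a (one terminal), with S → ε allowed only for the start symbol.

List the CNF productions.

TY → y; S → z; TZ → z; TX → x; P → z; S → TY S; P → TZ X0; X0 → TX X1; X1 → S P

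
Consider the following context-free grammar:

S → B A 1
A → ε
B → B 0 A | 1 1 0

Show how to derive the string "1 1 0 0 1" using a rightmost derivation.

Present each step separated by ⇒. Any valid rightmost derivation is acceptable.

S ⇒ B A 1 ⇒ B 1 ⇒ B 0 A 1 ⇒ B 0 1 ⇒ 1 1 0 0 1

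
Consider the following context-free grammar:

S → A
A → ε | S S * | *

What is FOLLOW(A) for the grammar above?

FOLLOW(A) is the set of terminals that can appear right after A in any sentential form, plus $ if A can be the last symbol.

We compute FOLLOW(A) using the standard algorithm.
FOLLOW(S) starts with {$}.
FIRST(A) = {*, ε}
FIRST(S) = {*, ε}
FOLLOW(A) = {$, *}
FOLLOW(S) = {$, *}
Therefore, FOLLOW(A) = {$, *}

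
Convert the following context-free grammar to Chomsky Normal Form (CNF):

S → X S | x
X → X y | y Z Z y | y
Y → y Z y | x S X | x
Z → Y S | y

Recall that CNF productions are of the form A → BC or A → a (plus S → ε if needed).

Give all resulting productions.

S → x; TY → y; X → y; TX → x; Y → x; Z → y; S → X S; X → X TY; X → TY X0; X0 → Z X1; X1 → Z TY; Y → TY X2; X2 → Z TY; Y → TX X3; X3 → S X; Z → Y S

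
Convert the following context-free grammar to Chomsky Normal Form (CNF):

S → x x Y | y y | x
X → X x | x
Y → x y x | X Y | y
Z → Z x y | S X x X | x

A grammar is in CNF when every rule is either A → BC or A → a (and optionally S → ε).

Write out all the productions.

TX → x; TY → y; S → x; X → x; Y → y; Z → x; S → TX X0; X0 → TX Y; S → TY TY; X → X TX; Y → TX X1; X1 → TY TX; Y → X Y; Z → Z X2; X2 → TX TY; Z → S X3; X3 → X X4; X4 → TX X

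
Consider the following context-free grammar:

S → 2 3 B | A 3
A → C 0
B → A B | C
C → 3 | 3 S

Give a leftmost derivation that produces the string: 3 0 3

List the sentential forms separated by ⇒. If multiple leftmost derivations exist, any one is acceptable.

S ⇒ A 3 ⇒ C 0 3 ⇒ 3 0 3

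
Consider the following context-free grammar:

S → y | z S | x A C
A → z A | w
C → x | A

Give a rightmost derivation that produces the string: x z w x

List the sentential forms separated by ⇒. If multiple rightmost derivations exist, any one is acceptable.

S ⇒ x A C ⇒ x A x ⇒ x z A x ⇒ x z w x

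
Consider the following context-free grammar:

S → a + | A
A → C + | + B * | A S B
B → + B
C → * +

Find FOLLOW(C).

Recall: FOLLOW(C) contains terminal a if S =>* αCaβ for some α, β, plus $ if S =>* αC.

We compute FOLLOW(C) using the standard algorithm.
FOLLOW(S) starts with {$}.
FIRST(A) = {*, +}
FIRST(B) = {+}
FIRST(C) = {*}
FIRST(S) = {*, +, a}
FOLLOW(A) = {$, *, +, a}
FOLLOW(B) = {$, *, +, a}
FOLLOW(C) = {+}
FOLLOW(S) = {$, +}
Therefore, FOLLOW(C) = {+}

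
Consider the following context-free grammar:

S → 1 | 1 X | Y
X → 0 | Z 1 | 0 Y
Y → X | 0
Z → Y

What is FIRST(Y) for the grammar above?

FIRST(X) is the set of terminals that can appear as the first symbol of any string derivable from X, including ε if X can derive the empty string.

We compute FIRST(Y) using the standard algorithm.
FIRST(S) = {0, 1}
FIRST(X) = {0}
FIRST(Y) = {0}
FIRST(Z) = {0}
Therefore, FIRST(Y) = {0}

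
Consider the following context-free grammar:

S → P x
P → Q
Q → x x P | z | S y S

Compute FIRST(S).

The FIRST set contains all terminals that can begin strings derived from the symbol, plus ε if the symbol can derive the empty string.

We compute FIRST(S) using the standard algorithm.
FIRST(P) = {x, z}
FIRST(Q) = {x, z}
FIRST(S) = {x, z}
Therefore, FIRST(S) = {x, z}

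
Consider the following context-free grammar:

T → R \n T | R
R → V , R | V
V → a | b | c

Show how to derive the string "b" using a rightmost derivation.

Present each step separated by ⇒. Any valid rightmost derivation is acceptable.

T ⇒ R ⇒ V ⇒ b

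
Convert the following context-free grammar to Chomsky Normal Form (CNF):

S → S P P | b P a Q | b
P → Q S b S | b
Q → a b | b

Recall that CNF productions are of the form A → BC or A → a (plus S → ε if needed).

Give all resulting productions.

TB → b; TA → a; S → b; P → b; Q → b; S → S X0; X0 → P P; S → TB X1; X1 → P X2; X2 → TA Q; P → Q X3; X3 → S X4; X4 → TB S; Q → TA TB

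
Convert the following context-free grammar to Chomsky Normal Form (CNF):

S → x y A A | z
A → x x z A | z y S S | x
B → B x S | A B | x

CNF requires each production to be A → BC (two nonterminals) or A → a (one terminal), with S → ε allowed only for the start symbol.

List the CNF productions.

TX → x; TY → y; S → z; TZ → z; A → x; B → x; S → TX X0; X0 → TY X1; X1 → A A; A → TX X2; X2 → TX X3; X3 → TZ A; A → TZ X4; X4 → TY X5; X5 → S S; B → B X6; X6 → TX S; B → A B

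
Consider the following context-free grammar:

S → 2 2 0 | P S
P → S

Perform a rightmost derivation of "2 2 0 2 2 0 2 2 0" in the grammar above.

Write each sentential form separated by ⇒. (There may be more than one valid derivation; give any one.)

S ⇒ P S ⇒ P 2 2 0 ⇒ S 2 2 0 ⇒ P S 2 2 0 ⇒ P 2 2 0 2 2 0 ⇒ S 2 2 0 2 2 0 ⇒ 2 2 0 2 2 0 2 2 0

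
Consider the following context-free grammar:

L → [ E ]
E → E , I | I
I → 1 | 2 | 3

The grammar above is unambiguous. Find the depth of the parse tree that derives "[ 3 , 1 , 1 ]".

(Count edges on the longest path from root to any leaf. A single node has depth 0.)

5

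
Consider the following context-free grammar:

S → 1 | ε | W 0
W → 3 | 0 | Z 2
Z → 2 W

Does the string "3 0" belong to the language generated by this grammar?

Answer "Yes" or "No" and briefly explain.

Yes - a valid derivation exists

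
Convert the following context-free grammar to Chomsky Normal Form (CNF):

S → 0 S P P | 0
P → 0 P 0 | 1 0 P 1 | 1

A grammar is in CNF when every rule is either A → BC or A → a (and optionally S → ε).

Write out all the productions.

T0 → 0; S → 0; T1 → 1; P → 1; S → T0 X0; X0 → S X1; X1 → P P; P → T0 X2; X2 → P T0; P → T1 X3; X3 → T0 X4; X4 → P T1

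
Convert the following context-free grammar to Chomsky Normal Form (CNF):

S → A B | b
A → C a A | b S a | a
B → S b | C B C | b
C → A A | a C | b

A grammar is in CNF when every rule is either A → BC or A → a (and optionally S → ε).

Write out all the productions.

S → b; TA → a; TB → b; A → a; B → b; C → b; S → A B; A → C X0; X0 → TA A; A → TB X1; X1 → S TA; B → S TB; B → C X2; X2 → B C; C → A A; C → TA C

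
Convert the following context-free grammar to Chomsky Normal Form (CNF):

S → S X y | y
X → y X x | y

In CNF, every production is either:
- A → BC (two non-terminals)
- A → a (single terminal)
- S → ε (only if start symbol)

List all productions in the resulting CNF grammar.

TY → y; S → y; TX → x; X → y; S → S X0; X0 → X TY; X → TY X1; X1 → X TX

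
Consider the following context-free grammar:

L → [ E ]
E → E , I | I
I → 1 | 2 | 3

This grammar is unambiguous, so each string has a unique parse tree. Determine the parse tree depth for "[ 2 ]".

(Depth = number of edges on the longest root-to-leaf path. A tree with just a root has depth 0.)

3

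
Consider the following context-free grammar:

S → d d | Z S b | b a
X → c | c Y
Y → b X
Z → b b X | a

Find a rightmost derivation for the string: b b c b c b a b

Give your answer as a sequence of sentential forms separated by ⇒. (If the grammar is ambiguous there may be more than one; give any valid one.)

S ⇒ Z S b ⇒ Z b a b ⇒ b b X b a b ⇒ b b c Y b a b ⇒ b b c b X b a b ⇒ b b c b c b a b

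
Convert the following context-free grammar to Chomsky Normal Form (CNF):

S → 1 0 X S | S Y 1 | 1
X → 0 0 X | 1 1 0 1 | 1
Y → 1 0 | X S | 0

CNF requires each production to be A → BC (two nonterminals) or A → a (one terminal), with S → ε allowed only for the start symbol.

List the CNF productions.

T1 → 1; T0 → 0; S → 1; X → 1; Y → 0; S → T1 X0; X0 → T0 X1; X1 → X S; S → S X2; X2 → Y T1; X → T0 X3; X3 → T0 X; X → T1 X4; X4 → T1 X5; X5 → T0 T1; Y → T1 T0; Y → X S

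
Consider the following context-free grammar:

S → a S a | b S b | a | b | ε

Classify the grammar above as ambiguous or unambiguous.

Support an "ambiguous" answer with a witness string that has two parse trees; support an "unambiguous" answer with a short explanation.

Unambiguous - every string in the language has a unique parse tree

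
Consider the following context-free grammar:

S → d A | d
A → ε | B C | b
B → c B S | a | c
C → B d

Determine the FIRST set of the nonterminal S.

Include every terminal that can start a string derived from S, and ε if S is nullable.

We compute FIRST(S) using the standard algorithm.
FIRST(A) = {a, b, c, ε}
FIRST(B) = {a, c}
FIRST(C) = {a, c}
FIRST(S) = {d}
Therefore, FIRST(S) = {d}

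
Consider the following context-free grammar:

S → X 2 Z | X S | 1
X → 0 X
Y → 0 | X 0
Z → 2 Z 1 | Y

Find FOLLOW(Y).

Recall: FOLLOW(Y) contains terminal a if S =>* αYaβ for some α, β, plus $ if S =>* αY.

We compute FOLLOW(Y) using the standard algorithm.
FOLLOW(S) starts with {$}.
FIRST(S) = {0, 1}
FIRST(X) = {0}
FIRST(Y) = {0}
FIRST(Z) = {0, 2}
FOLLOW(S) = {$}
FOLLOW(X) = {0, 1, 2}
FOLLOW(Y) = {$, 1}
FOLLOW(Z) = {$, 1}
Therefore, FOLLOW(Y) = {$, 1}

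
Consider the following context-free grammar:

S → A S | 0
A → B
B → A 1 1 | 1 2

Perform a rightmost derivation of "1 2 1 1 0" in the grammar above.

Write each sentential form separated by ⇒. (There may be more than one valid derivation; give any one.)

S ⇒ A S ⇒ A 0 ⇒ B 0 ⇒ A 1 1 0 ⇒ B 1 1 0 ⇒ 1 2 1 1 0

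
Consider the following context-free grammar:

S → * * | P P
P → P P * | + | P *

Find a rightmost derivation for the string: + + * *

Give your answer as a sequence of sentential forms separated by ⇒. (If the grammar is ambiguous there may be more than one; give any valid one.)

S ⇒ P P ⇒ P P * ⇒ P P * * ⇒ P + * * ⇒ + + * *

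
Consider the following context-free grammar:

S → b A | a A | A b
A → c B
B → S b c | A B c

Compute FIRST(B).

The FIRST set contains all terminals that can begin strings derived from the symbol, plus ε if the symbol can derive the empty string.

We compute FIRST(B) using the standard algorithm.
FIRST(A) = {c}
FIRST(B) = {a, b, c}
FIRST(S) = {a, b, c}
Therefore, FIRST(B) = {a, b, c}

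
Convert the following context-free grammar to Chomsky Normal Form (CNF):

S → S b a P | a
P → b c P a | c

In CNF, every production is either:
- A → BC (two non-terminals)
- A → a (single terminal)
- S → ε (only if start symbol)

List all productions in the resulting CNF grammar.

TB → b; TA → a; S → a; TC → c; P → c; S → S X0; X0 → TB X1; X1 → TA P; P → TB X2; X2 → TC X3; X3 → P TA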